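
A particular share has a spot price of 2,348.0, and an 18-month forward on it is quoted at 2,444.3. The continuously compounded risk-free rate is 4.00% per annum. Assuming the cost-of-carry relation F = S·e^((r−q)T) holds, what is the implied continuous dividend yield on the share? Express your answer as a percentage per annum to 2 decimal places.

1.32%

From F = S·e^((r−q)T): (r − q) = ln(F/S)/T
ln(2444.3/2348.0) = ln(1.041014) = 0.040195
(r − q) = 0.040195 / (18/12) = 0.026797
q = r − ln(F/S)/T = 0.0400 − 0.026797 = 0.013203
q = 1.32%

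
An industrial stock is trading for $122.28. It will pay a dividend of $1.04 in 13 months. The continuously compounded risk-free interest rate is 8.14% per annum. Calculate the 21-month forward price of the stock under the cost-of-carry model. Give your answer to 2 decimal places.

PV(dividends) I = 1.04·e^(−0.0814·13/12)
I = 0.9522
F = (S − I)·e^(rT) = (122.28 − 0.9522) · e^(0.0814·21/12)
= 121.3278 · e^0.142450 = 121.3278 × 1.153095 = $139.90

$139.90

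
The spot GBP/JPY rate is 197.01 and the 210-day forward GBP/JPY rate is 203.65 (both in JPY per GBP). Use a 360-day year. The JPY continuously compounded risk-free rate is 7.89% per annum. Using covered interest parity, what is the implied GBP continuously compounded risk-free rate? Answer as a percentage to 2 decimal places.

2.21%

F = S·e^((r_JPY − r_GBP)T) ⇒ r_GBP = r_JPY − ln(F/S)/T
ln(203.65/197.01) = 0.033148; /(210/360) = 0.056825
r_GBP = 0.0789 − 0.056825 = 0.022075
r_GBP = 2.21%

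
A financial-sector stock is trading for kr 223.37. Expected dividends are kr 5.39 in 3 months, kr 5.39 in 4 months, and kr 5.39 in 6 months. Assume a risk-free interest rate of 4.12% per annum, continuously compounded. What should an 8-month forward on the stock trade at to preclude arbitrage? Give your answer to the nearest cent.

PV(dividends) I = 5.39·e^(−0.0412·3/12) + 5.39·e^(−0.0412·4/12) + 5.39·e^(−0.0412·6/12)
I = 5.3348 + 5.3165 + 5.2801 = 15.9314
F = (S − I)·e^(rT) = (223.37 − 15.9314) · e^(0.0412·8/12)
= 207.4386 · e^0.027467 = 207.4386 × 1.027848 = kr 213.22

kr 213.22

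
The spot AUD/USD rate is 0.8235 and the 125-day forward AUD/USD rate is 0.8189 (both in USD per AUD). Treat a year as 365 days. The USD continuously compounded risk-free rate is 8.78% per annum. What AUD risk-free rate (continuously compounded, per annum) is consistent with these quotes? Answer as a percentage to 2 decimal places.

10.42%

F = S·e^((r_USD − r_AUD)T) ⇒ r_AUD = r_USD − ln(F/S)/T
ln(0.8189/0.8235) = -0.005602; /(125/365) = -0.016358
r_AUD = 0.0878 + 0.016358 = 0.104158
r_AUD = 10.42%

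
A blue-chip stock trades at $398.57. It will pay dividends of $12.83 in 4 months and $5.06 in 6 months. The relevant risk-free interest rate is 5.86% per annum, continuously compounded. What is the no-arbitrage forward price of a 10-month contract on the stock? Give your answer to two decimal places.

PV(dividends) I = 12.83·e^(−0.0586·4/12) + 5.06·e^(−0.0586·6/12)
I = 12.5818 + 4.9139 = 17.4957
F = (S − I)·e^(rT) = (398.57 − 17.4957) · e^(0.0586·10/12)
= 381.0743 · e^0.048833 = 381.0743 × 1.050045 = $400.15

$400.15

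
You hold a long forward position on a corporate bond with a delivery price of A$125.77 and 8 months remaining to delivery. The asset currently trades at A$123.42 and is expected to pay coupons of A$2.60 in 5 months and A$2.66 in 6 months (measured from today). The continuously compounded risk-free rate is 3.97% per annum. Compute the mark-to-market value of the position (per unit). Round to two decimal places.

-A$4.23

PV(remaining coupons) I = 2.60·e^(−0.0397·5/12) + 2.66·e^(−0.0397·6/12) = 5.1651
Current forward F = (S − I)·e^(rT) = (123.42 − 5.1651)·e^(0.0397·8/12) = 118.2549 × 1.026820 = 121.4265
Value (long) = (F − K)·e^(−rT) = (121.4265 − 125.77) × 0.973881 = -4.2301
Value = -A$4.23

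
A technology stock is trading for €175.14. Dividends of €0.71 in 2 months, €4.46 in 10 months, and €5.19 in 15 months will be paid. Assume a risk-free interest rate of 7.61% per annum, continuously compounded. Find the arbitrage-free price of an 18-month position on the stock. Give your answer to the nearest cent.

PV(dividends) I = 0.71·e^(−0.0761·2/12) + 4.46·e^(−0.0761·10/12) + 5.19·e^(−0.0761·15/12)
I = 0.7011 + 4.1859 + 4.7191 = 9.6061
F = (S − I)·e^(rT) = (175.14 − 9.6061) · e^(0.0761·18/12)
= 165.5339 · e^0.114150 = 165.5339 × 1.120920 = €185.55

€185.55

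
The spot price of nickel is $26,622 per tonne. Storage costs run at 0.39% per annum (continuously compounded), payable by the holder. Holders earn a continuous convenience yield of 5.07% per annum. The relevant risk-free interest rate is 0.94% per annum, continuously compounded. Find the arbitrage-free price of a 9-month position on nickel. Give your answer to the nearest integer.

Net carry = r + u − y = 0.0094 + 0.0039 − 0.0507 = -0.0374
F = S·e^((r+u−y)T) = 26622 · e^(-0.0374 × 9/12) = 26622 · e^-0.028050
= 26622 × 0.972340 = $25,886 per tonne

$25,886 per tonne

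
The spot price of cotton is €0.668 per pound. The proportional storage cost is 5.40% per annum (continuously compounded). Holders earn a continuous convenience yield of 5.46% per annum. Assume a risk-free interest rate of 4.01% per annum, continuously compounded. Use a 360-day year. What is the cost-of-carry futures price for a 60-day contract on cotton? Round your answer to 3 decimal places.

€0.672 per pound

Net carry = r + u − y = 0.0401 + 0.0540 − 0.0546 = 0.0395
F = S·e^((r+u−y)T) = 0.668 · e^(0.0395 × 60/360) = 0.668 · e^0.006583
= 0.668 × 1.006605 = €0.672 per pound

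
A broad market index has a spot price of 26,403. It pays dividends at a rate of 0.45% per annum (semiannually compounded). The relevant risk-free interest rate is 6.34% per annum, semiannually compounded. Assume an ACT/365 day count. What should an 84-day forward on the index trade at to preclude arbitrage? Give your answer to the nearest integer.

F = S · (1+r/2)^(2T) / (1+q/2)^(2T)
= 26403 × 1.014468 / 1.001035 = 26403 × 1.013419
F = 26,757

26,757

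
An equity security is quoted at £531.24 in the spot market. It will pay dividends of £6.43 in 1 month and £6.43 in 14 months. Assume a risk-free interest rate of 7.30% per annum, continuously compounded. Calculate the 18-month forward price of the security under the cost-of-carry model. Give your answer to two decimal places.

£579.00

PV(dividends) I = 6.43·e^(−0.0730·1/12) + 6.43·e^(−0.0730·14/12)
I = 6.3910 + 5.9050 = 12.2960
F = (S − I)·e^(rT) = (531.24 − 12.2960) · e^(0.0730·18/12)
= 518.9440 · e^0.109500 = 518.9440 × 1.115720 = £579.00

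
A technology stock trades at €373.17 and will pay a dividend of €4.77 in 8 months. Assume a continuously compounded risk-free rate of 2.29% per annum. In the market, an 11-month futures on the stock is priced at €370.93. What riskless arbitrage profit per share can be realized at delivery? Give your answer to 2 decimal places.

€5.36 per share

PV(dividends) I = 4.77·e^(−0.0229·8/12) = 4.6977
Fair futures F* = (S − I)·e^(rT) = (373.17 − 4.6977)·e^0.020992 = 368.4723 × 1.021214 = 376.2891
Market €370.93 < fair 376.2891: forward underpriced → reverse cash-and-carry (short the stock, invest proceeds at r, pay the dividends, go long the forward).
Profit at T = |F_mkt − F*| = |370.93 − 376.2891| = €5.36 per share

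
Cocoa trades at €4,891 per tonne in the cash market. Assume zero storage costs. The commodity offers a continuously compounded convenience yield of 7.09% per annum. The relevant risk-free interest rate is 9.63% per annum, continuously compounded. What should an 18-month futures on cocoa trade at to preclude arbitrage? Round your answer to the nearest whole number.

€5,081 per tonne

Net carry = r + u − y = 0.0963 + 0.0000 − 0.0709 = 0.0254
F = S·e^((r+u−y)T) = 4891 · e^(0.0254 × 18/12) = 4891 · e^0.038100
= 4891 × 1.038835 = €5,081 per tonne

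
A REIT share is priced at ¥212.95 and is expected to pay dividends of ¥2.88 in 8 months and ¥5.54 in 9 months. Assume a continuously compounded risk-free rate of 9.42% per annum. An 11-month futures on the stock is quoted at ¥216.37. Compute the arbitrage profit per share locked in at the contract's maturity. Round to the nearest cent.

¥7.21 per share

PV(dividends) I = 2.88·e^(−0.0942·8/12) + 5.54·e^(−0.0942·9/12) = 7.8668
Fair futures F* = (S − I)·e^(rT) = (212.95 − 7.8668)·e^0.086350 = 205.0832 × 1.090188 = 223.5792
Market ¥216.37 < fair 223.5792: forward underpriced → reverse cash-and-carry (short the stock, invest proceeds at r, pay the dividends, go long the forward).
Profit at T = |F_mkt − F*| = |216.37 − 223.5792| = ¥7.21 per share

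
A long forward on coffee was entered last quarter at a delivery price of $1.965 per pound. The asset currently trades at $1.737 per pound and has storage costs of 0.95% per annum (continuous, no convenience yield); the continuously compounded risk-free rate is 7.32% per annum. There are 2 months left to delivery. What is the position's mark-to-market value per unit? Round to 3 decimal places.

Current fair forward for the remaining 2 months: F = S·e^((r + u)·T), (r + u) = 0.0732 + 0.0095 = 0.0827
F = 1.737 · e^(0.0827 × 2/12) = 1.737 × 1.013879 = 1.7611
Value of long forward = (F − K)·e^(−rT) = (1.7611 − 1.965) · e^(−0.0732·2/12)
= -0.2039 × 0.987874 = -0.201

-$0.201 per pound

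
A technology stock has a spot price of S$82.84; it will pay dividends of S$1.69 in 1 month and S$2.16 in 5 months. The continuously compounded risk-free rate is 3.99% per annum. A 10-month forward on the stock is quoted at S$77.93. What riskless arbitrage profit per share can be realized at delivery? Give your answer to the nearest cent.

PV(dividends) I = 1.69·e^(−0.0399·1/12) + 2.16·e^(−0.0399·5/12) = 3.8088
Fair forward F* = (S − I)·e^(rT) = (82.84 − 3.8088)·e^0.033250 = 79.0312 × 1.033809 = 81.7032
Market S$77.93 < fair 81.7032: forward underpriced → reverse cash-and-carry (short the stock, invest proceeds at r, pay the dividends, go long the forward).
Profit at T = |F_mkt − F*| = |77.93 − 81.7032| = S$3.77 per share

S$3.77 per share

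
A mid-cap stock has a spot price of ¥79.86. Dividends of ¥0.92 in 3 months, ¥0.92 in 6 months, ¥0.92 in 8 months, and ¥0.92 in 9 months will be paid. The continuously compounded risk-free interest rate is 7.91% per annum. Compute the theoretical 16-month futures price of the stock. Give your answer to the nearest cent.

PV(dividends) I = 0.92·e^(−0.0791·3/12) + 0.92·e^(−0.0791·6/12) + 0.92·e^(−0.0791·8/12) + 0.92·e^(−0.0791·9/12)
I = 0.9020 + 0.8843 + 0.8727 + 0.8670 = 3.5260
F = (S − I)·e^(rT) = (79.86 − 3.5260) · e^(0.0791·16/12)
= 76.3340 · e^0.105467 = 76.3340 × 1.111229 = ¥84.82

¥84.82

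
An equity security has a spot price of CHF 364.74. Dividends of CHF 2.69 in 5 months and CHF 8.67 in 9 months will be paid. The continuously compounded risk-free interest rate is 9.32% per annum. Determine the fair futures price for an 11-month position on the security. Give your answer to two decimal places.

CHF 385.65

PV(dividends) I = 2.69·e^(−0.0932·5/12) + 8.67·e^(−0.0932·9/12)
I = 2.5875 + 8.0847 = 10.6722
F = (S − I)·e^(rT) = (364.74 − 10.6722) · e^(0.0932·11/12)
= 354.0678 · e^0.085433 = 354.0678 × 1.089189 = CHF 385.65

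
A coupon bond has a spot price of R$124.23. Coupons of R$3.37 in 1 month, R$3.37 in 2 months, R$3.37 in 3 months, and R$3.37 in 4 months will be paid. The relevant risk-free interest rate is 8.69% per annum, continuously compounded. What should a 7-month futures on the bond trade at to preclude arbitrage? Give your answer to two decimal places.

R$116.76

PV(coupons) I = 3.37·e^(−0.0869·1/12) + 3.37·e^(−0.0869·2/12) + 3.37·e^(−0.0869·3/12) + 3.37·e^(−0.0869·4/12)
I = 3.3457 + 3.3215 + 3.2976 + 3.2738 = 13.2386
F = (S − I)·e^(rT) = (124.23 − 13.2386) · e^(0.0869·7/12)
= 110.9914 · e^0.050692 = 110.9914 × 1.051999 = R$116.76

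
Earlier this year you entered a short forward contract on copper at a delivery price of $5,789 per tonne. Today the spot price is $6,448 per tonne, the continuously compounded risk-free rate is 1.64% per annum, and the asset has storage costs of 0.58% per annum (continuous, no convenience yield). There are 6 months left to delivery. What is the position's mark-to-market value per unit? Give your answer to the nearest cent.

-$725.00 per tonne

Current fair forward for the remaining 6 months: F = S·e^((r + u)·T), (r + u) = 0.0164 + 0.0058 = 0.0222
F = 6448 · e^(0.0222 × 6/12) = 6448 × 1.01116183 = 6519.9715
Value of long forward = (F − K)·e^(−rT) = (6519.9715 − 5789) · e^(−0.0164·6/12)
= 730.9715 × 0.99183353 = 725.00
Short position value = −(long value) = -$725.00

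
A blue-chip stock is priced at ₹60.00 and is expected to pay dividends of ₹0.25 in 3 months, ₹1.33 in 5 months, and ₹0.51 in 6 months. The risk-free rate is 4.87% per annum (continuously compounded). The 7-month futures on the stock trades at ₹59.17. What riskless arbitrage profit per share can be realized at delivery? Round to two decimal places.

PV(dividends) I = 0.25·e^(−0.0487·3/12) + 1.33·e^(−0.0487·5/12) + 0.51·e^(−0.0487·6/12) = 2.0480
Fair futures F* = (S − I)·e^(rT) = (60.00 − 2.0480)·e^0.028408 = 57.9520 × 1.028815 = 59.6219
Market ₹59.17 < fair 59.6219: forward underpriced → reverse cash-and-carry (short the stock, invest proceeds at r, pay the dividends, go long the forward).
Profit at T = |F_mkt − F*| = |59.17 − 59.6219| = ₹0.45 per share

₹0.45 per share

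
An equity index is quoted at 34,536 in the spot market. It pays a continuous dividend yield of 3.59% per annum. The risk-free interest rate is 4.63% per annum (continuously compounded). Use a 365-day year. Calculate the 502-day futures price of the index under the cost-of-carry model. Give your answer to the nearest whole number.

35,034

F = S·e^((r − q)T) = 34536 · e^((0.0463 − 0.0359) × 502/365)
= 34536 · e^0.014304 = 34536 × 1.014407
F = 35,034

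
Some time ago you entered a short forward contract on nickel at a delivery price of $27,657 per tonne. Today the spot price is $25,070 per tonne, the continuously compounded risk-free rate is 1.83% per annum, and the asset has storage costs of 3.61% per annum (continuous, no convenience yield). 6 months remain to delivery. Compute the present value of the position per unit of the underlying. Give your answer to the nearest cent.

Current fair forward for the remaining 6 months: F = S·e^((r + u)·T), (r + u) = 0.0183 + 0.0361 = 0.0544
F = 25070 · e^(0.0544 × 6/12) = 25070 × 1.02757330 = 25761.2626
Value of long forward = (F − K)·e^(−rT) = (25761.2626 − 27657) · e^(−0.0183·6/12)
= -1895.7374 × 0.99089173 = -1878.47
Short position value = −(long value) = $1878.47

$1878.47 per tonne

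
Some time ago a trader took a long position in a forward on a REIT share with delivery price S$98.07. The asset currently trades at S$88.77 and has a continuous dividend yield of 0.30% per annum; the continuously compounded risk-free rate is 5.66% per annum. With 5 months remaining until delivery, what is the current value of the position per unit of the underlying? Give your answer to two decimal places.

-S$7.13

Current fair forward for the remaining 5 months: F = S·e^((r − q)·T), (r − q) = 0.0566 − 0.0030 = 0.0536
F = 88.77 · e^(0.0536 × 5/12) = 88.77 × 1.022585 = 90.7749
Value of long forward = (F − K)·e^(−rT) = (90.7749 − 98.07) · e^(−0.0566·5/12)
= -7.2951 × 0.976693 = -7.13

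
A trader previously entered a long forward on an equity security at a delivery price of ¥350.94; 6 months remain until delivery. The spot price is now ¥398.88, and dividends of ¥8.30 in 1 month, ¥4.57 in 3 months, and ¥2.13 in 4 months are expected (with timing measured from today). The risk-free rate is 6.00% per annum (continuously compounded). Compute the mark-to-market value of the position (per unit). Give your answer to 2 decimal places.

¥43.46

PV(remaining dividends) I = 8.30·e^(−0.0600·1/12) + 4.57·e^(−0.0600·3/12) + 2.13·e^(−0.0600·4/12) = 14.8484
Current forward F = (S − I)·e^(rT) = (398.88 − 14.8484)·e^(0.0600·6/12) = 384.0316 × 1.030455 = 395.7273
Value (long) = (F − K)·e^(−rT) = (395.7273 − 350.94) × 0.970446 = 43.4637
Value = ¥43.46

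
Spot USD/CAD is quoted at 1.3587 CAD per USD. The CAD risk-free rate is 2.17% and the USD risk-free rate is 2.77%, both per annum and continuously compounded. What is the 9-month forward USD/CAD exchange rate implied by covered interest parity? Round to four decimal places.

1.3526

F = S·e^((r_CAD − r_USD)T) = 1.3587 · e^((0.0217 − 0.0277) × 9/12)
= 1.3587 · e^-0.004500 = 1.3587 × 0.995510
F = 1.3526 CAD per USD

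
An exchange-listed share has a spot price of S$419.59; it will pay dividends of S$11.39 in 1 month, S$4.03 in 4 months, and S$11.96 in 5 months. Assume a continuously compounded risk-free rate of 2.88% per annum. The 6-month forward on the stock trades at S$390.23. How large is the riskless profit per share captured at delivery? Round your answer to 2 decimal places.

PV(dividends) I = 11.39·e^(−0.0288·1/12) + 4.03·e^(−0.0288·4/12) + 11.96·e^(−0.0288·5/12) = 27.1715
Fair forward F* = (S − I)·e^(rT) = (419.59 − 27.1715)·e^0.014400 = 392.4185 × 1.014504 = 398.1101
Market S$390.23 < fair 398.1101: forward underpriced → reverse cash-and-carry (short the stock, invest proceeds at r, pay the dividends, go long the forward).
Profit at T = |F_mkt − F*| = |390.23 − 398.1101| = S$7.88 per share

S$7.88 per share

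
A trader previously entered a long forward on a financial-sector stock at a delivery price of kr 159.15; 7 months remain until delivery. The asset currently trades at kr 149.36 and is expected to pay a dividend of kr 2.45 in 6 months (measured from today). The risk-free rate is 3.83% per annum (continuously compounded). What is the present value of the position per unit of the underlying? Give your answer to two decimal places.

-kr 8.68

PV(remaining dividends) I = 2.45·e^(−0.0383·6/12) = 2.4035
Current forward F = (S − I)·e^(rT) = (149.36 − 2.4035)·e^(0.0383·7/12) = 146.9565 × 1.022593 = 150.2767
Value (long) = (F − K)·e^(−rT) = (150.2767 − 159.15) × 0.977906 = -8.6773
Value = -kr 8.68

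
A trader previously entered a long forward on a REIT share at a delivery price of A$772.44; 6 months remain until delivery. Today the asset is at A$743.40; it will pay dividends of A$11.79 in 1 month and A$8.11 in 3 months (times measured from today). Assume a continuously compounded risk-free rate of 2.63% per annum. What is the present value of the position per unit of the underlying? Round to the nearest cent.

-A$38.77

PV(remaining dividends) I = 11.79·e^(−0.0263·1/12) + 8.11·e^(−0.0263·3/12) = 19.8210
Current forward F = (S − I)·e^(rT) = (743.40 − 19.8210)·e^(0.0263·6/12) = 723.5790 × 1.013237 = 733.1570
Value (long) = (F − K)·e^(−rT) = (733.1570 − 772.44) × 0.986936 = -38.7698
Value = -A$38.77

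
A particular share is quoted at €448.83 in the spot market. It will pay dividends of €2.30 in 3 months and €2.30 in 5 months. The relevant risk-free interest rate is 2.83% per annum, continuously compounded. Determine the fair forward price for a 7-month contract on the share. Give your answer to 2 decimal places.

€451.67

PV(dividends) I = 2.30·e^(−0.0283·3/12) + 2.30·e^(−0.0283·5/12)
I = 2.2838 + 2.2730 = 4.5568
F = (S − I)·e^(rT) = (448.83 − 4.5568) · e^(0.0283·7/12)
= 444.2732 · e^0.016508 = 444.2732 × 1.016645 = €451.67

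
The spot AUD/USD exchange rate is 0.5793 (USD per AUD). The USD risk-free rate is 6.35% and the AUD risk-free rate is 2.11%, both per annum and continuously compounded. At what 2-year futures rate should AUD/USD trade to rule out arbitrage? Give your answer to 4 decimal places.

F = S·e^((r_USD − r_AUD)T) = 0.5793 · e^((0.0635 − 0.0211) × 2)
= 0.5793 · e^0.084800 = 0.5793 × 1.088499
F = 0.6306 USD per AUD

0.6306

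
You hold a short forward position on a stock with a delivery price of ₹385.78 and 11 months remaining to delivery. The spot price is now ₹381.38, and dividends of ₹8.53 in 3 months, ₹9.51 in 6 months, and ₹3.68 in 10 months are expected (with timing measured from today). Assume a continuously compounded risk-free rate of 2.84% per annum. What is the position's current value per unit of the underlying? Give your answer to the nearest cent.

PV(remaining dividends) I = 8.53·e^(−0.0284·3/12) + 9.51·e^(−0.0284·6/12) + 3.68·e^(−0.0284·10/12) = 21.4395
Current forward F = (S − I)·e^(rT) = (381.38 − 21.4395)·e^(0.0284·11/12) = 359.9405 × 1.026375 = 369.4339
Value (long) = (F − K)·e^(−rT) = (369.4339 − 385.78) × 0.974303 = -15.9261
Short position value = −(long value) = ₹15.93

₹15.93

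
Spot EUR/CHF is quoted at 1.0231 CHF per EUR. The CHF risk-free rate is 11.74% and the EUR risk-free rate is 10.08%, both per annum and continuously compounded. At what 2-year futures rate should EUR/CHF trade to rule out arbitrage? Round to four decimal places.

1.0576

F = S·e^((r_CHF − r_EUR)T) = 1.0231 · e^((0.1174 − 0.1008) × 2)
= 1.0231 · e^0.033200 = 1.0231 × 1.033757
F = 1.0576 CHF per EUR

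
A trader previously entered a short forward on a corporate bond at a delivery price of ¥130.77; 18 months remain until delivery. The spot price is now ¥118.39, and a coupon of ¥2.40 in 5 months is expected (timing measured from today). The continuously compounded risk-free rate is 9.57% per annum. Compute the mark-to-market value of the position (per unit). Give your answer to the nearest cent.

-¥2.80

PV(remaining coupons) I = 2.40·e^(−0.0957·5/12) = 2.3062
Current forward F = (S − I)·e^(rT) = (118.39 − 2.3062)·e^(0.0957·18/12) = 116.0838 × 1.154365 = 134.0031
Value (long) = (F − K)·e^(−rT) = (134.0031 − 130.77) × 0.866277 = 2.8008
Short position value = −(long value) = -¥2.80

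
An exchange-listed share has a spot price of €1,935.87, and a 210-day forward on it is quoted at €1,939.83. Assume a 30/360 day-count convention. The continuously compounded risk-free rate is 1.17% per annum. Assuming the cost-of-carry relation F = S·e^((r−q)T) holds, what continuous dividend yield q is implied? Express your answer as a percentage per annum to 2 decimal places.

From F = S·e^((r−q)T): (r − q) = ln(F/S)/T
ln(1939.83/1935.87) = ln(1.002046) = 0.002044
(r − q) = 0.002044 / (210/360) = 0.003504
q = r − ln(F/S)/T = 0.0117 − 0.003504 = 0.008196
q = 0.82%

0.82%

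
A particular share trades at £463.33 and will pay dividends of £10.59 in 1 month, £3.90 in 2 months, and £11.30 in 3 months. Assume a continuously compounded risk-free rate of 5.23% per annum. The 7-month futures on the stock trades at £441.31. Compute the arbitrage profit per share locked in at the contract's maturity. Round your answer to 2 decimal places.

PV(dividends) I = 10.59·e^(−0.0523·1/12) + 3.90·e^(−0.0523·2/12) + 11.30·e^(−0.0523·3/12) = 25.5633
Fair futures F* = (S − I)·e^(rT) = (463.33 − 25.5633)·e^0.030508 = 437.7667 × 1.030978 = 451.3278
Market £441.31 < fair 451.3278: forward underpriced → reverse cash-and-carry (short the stock, invest proceeds at r, pay the dividends, go long the forward).
Profit at T = |F_mkt − F*| = |441.31 − 451.3278| = £10.02 per share

£10.02 per share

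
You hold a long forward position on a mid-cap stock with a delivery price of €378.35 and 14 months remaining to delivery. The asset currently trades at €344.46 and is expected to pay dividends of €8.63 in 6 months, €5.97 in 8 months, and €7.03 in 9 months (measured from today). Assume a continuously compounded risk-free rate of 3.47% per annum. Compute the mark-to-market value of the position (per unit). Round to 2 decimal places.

PV(remaining dividends) I = 8.63·e^(−0.0347·6/12) + 5.97·e^(−0.0347·8/12) + 7.03·e^(−0.0347·9/12) = 21.1644
Current forward F = (S − I)·e^(rT) = (344.46 − 21.1644)·e^(0.0347·14/12) = 323.2956 × 1.041314 = 336.6522
Value (long) = (F − K)·e^(−rT) = (336.6522 − 378.35) × 0.960325 = -40.0434
Value = -€40.04

-€40.04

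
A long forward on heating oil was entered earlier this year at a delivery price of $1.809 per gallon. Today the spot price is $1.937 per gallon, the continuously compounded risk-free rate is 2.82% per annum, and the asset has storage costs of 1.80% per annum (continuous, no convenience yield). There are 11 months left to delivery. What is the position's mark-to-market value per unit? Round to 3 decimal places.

Current fair forward for the remaining 11 months: F = S·e^((r + u)·T), (r + u) = 0.0282 + 0.0180 = 0.0462
F = 1.937 · e^(0.0462 × 11/12) = 1.937 × 1.043260 = 2.0208
Value of long forward = (F − K)·e^(−rT) = (2.0208 − 1.809) · e^(−0.0282·11/12)
= 0.2118 × 0.974481 = 0.206

$0.206 per gallon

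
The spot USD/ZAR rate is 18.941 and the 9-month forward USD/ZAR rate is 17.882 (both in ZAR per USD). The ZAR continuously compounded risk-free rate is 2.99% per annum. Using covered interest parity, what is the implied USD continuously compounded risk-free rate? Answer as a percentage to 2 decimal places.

10.66%

F = S·e^((r_ZAR − r_USD)T) ⇒ r_USD = r_ZAR − ln(F/S)/T
ln(17.882/18.941) = -0.057534; /(9/12) = -0.076712
r_USD = 0.0299 + 0.076712 = 0.106612
r_USD = 10.66%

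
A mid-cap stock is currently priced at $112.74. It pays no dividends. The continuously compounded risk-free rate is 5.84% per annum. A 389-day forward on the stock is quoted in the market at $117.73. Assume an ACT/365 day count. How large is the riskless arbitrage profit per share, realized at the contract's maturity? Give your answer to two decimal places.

Fair forward: F* = S·e^(carry·T), with carry = r = 0.0584
F* = 112.74 · e^(0.0584 × 389/365) = 112.74 · e^0.062240 = 112.74 × 1.064218 = $119.9799
Market $117.73 < fair $119.9799: forward underpriced → reverse cash-and-carry (short spot, go long the forward).
At maturity, profit = |F_mkt − F*| = |117.73 − 119.9799| = $2.25 per share

$2.25 per share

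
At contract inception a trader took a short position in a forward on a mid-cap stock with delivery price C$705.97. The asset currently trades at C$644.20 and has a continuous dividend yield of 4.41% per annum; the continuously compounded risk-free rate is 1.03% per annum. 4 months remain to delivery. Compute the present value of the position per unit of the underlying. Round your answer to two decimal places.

Current fair forward for the remaining 4 months: F = S·e^((r − q)·T), (r − q) = 0.0103 − 0.0441 = -0.0338
F = 644.20 · e^(-0.0338 × 4/12) = 644.20 × 0.988797 = 636.9830
Value of long forward = (F − K)·e^(−rT) = (636.9830 − 705.97) · e^(−0.0103·4/12)
= -68.9870 × 0.996573 = -68.75
Short position value = −(long value) = C$68.75

C$68.75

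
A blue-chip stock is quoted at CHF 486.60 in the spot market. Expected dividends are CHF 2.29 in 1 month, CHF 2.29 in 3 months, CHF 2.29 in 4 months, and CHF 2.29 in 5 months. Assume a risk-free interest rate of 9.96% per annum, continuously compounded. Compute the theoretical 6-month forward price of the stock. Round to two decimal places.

CHF 502.07

PV(dividends) I = 2.29·e^(−0.0996·1/12) + 2.29·e^(−0.0996·3/12) + 2.29·e^(−0.0996·4/12) + 2.29·e^(−0.0996·5/12)
I = 2.2711 + 2.2337 + 2.2152 + 2.1969 = 8.9169
F = (S − I)·e^(rT) = (486.60 − 8.9169) · e^(0.0996·6/12)
= 477.6831 · e^0.049800 = 477.6831 × 1.051061 = CHF 502.07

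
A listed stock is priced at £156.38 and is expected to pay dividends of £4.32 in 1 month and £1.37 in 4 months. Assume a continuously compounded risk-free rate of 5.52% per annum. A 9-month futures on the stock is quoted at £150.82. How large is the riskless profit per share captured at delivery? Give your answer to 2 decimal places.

PV(dividends) I = 4.32·e^(−0.0552·1/12) + 1.37·e^(−0.0552·4/12) = 5.6452
Fair futures F* = (S − I)·e^(rT) = (156.38 − 5.6452)·e^0.041400 = 150.7348 × 1.042269 = 157.1062
Market £150.82 < fair 157.1062: forward underpriced → reverse cash-and-carry (short the stock, invest proceeds at r, pay the dividends, go long the forward).
Profit at T = |F_mkt − F*| = |150.82 − 157.1062| = £6.29 per share

£6.29 per share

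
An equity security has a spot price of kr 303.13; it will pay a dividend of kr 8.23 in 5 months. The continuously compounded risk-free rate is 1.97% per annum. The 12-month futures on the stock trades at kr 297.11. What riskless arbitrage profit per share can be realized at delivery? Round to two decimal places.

kr 3.73 per share

PV(dividends) I = 8.23·e^(−0.0197·5/12) = 8.1627
Fair futures F* = (S − I)·e^(rT) = (303.13 − 8.1627)·e^0.019700 = 294.9673 × 1.019895 = 300.8357
Market kr 297.11 < fair 300.8357: forward underpriced → reverse cash-and-carry (short the stock, invest proceeds at r, pay the dividends, go long the forward).
Profit at T = |F_mkt − F*| = |297.11 − 300.8357| = kr 3.73 per share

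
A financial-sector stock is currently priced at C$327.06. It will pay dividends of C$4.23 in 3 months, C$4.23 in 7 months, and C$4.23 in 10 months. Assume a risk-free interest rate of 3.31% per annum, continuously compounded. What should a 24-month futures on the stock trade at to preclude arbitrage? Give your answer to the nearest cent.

PV(dividends) I = 4.23·e^(−0.0331·3/12) + 4.23·e^(−0.0331·7/12) + 4.23·e^(−0.0331·10/12)
I = 4.1951 + 4.1491 + 4.1149 = 12.4591
F = (S − I)·e^(rT) = (327.06 − 12.4591) · e^(0.0331·24/12)
= 314.6009 · e^0.066200 = 314.6009 × 1.068440 = C$336.13

C$336.13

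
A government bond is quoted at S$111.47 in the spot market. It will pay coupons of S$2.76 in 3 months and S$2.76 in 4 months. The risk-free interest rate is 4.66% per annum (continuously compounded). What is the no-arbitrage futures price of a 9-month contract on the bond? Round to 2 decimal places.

PV(coupons) I = 2.76·e^(−0.0466·3/12) + 2.76·e^(−0.0466·4/12)
I = 2.7280 + 2.7175 = 5.4455
F = (S − I)·e^(rT) = (111.47 − 5.4455) · e^(0.0466·9/12)
= 106.0245 · e^0.034950 = 106.0245 × 1.035568 = S$109.80

S$109.80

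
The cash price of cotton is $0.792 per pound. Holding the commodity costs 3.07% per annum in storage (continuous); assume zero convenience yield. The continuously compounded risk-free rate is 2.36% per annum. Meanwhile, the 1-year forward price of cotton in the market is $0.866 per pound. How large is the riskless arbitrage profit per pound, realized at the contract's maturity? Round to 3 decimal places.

Fair forward: F* = S·e^(carry·T), with carry = (r + u) = 0.0236 + 0.0307 = 0.0543
F* = 0.792 · e^(0.0543 × 1) = 0.792 · e^0.054300 = 0.792 × 1.055801 = $0.8362
Market $0.866 > fair $0.8362: forward overpriced → cash-and-carry (buy spot, short the forward).
At maturity, profit = |F_mkt − F*| = |0.866 − 0.8362| = $0.030 per pound

$0.030 per pound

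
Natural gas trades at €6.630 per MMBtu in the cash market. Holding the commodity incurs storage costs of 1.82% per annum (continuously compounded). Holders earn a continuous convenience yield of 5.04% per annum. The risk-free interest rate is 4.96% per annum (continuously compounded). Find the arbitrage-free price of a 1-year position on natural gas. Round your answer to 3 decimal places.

€6.746 per MMBtu

Net carry = r + u − y = 0.0496 + 0.0182 − 0.0504 = 0.0174
F = S·e^((r+u−y)T) = 6.630 · e^(0.0174 × 1) = 6.630 · e^0.017400
= 6.630 × 1.017552 = €6.746 per MMBtu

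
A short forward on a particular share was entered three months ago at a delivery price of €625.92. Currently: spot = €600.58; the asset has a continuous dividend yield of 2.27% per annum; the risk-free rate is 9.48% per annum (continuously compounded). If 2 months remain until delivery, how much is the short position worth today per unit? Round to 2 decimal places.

€17.80

Current fair forward for the remaining 2 months: F = S·e^((r − q)·T), (r − q) = 0.0948 − 0.0227 = 0.0721
F = 600.58 · e^(0.0721 × 2/12) = 600.58 × 1.012089 = 607.8404
Value of long forward = (F − K)·e^(−rT) = (607.8404 − 625.92) · e^(−0.0948·2/12)
= -18.0796 × 0.984324 = -17.80
Short position value = −(long value) = €17.80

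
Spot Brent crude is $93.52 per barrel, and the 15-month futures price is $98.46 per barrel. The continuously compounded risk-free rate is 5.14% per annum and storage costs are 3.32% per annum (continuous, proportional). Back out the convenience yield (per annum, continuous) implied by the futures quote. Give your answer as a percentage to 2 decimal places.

F = S·e^((r+u−y)T) ⇒ (r+u−y) = ln(F/S)/T
ln(98.46/93.52) = 0.051475; /T ⇒ 0.041180
y = r + u − ln(F/S)/T = 0.0514 + 0.0332 − 0.041180 = 0.043420
y = 4.34%

4.34%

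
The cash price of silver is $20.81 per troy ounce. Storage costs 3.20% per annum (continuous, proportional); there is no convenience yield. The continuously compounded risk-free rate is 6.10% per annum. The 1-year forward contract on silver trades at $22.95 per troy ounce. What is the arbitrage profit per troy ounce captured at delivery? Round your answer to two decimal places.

$0.11 per troy ounce

Fair forward: F* = S·e^(carry·T), with carry = (r + u) = 0.0610 + 0.0320 = 0.0930
F* = 20.81 · e^(0.0930 × 1) = 20.81 · e^0.093000 = 20.81 × 1.097462 = $22.8382
Market $22.95 > fair $22.8382: forward overpriced → cash-and-carry (buy spot, short the forward).
At maturity, profit = |F_mkt − F*| = |22.95 − 22.8382| = $0.11 per troy ounce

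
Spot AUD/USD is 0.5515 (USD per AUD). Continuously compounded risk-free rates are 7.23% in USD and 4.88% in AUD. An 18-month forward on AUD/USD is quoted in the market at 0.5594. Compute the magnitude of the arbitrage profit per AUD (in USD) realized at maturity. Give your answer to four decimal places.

Fair forward: F* = S·e^(carry·T), with carry = (r_USD − r_AUD) = 0.0723 − 0.0488 = 0.0235
F* = 0.5515 · e^(0.0235 × 18/12) = 0.5515 · e^0.035250 = 0.5515 × 1.035879 = 0.5713
Market 0.5594 < fair 0.5713: forward underpriced → reverse cash-and-carry (short spot, go long the forward).
At maturity, profit = |F_mkt − F*| = |0.5594 − 0.5713| = 0.0119 per AUD (in USD)

0.0119 per AUD (in USD)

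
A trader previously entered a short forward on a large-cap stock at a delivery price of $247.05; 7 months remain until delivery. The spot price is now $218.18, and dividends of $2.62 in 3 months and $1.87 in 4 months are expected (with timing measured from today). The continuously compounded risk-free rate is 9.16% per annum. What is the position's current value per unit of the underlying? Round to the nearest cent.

PV(remaining dividends) I = 2.62·e^(−0.0916·3/12) + 1.87·e^(−0.0916·4/12) = 4.3744
Current forward F = (S − I)·e^(rT) = (218.18 − 4.3744)·e^(0.0916·7/12) = 213.8056 × 1.054887 = 225.5407
Value (long) = (F − K)·e^(−rT) = (225.5407 − 247.05) × 0.947969 = -20.3901
Short position value = −(long value) = $20.39

$20.39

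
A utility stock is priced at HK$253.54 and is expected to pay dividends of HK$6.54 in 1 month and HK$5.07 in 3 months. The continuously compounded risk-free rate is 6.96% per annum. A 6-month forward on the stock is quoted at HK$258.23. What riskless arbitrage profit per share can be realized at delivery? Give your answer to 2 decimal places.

PV(dividends) I = 6.54·e^(−0.0696·1/12) + 5.07·e^(−0.0696·3/12) = 11.4847
Fair forward F* = (S − I)·e^(rT) = (253.54 − 11.4847)·e^0.034800 = 242.0553 × 1.035413 = 250.6272
Market HK$258.23 > fair 250.6272: forward overpriced → cash-and-carry (borrow at r, buy the stock and collect the dividends, short the forward).
Profit at T = |F_mkt − F*| = |258.23 − 250.6272| = HK$7.60 per share

HK$7.60 per share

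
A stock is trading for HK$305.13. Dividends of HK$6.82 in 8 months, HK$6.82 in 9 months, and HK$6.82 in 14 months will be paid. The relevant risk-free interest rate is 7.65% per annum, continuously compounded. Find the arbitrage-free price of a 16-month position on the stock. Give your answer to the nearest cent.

HK$316.68

PV(dividends) I = 6.82·e^(−0.0765·8/12) + 6.82·e^(−0.0765·9/12) + 6.82·e^(−0.0765·14/12)
I = 6.4809 + 6.4397 + 6.2377 = 19.1583
F = (S − I)·e^(rT) = (305.13 − 19.1583) · e^(0.0765·16/12)
= 285.9717 · e^0.102000 = 285.9717 × 1.107383 = HK$316.68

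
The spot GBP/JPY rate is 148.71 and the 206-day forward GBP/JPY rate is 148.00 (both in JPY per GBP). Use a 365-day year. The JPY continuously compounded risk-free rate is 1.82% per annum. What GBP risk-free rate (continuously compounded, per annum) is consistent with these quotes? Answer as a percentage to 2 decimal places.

2.67%

F = S·e^((r_JPY − r_GBP)T) ⇒ r_GBP = r_JPY − ln(F/S)/T
ln(148.00/148.71) = -0.004786; /(206/365) = -0.008480
r_GBP = 0.0182 + 0.008480 = 0.026680
r_GBP = 2.67%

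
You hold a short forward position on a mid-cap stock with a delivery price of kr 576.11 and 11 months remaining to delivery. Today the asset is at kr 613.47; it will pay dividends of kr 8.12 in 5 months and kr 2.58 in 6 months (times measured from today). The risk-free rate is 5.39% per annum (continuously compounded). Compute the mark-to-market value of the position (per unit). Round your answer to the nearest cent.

-kr 54.68

PV(remaining dividends) I = 8.12·e^(−0.0539·5/12) + 2.58·e^(−0.0539·6/12) = 10.4511
Current forward F = (S − I)·e^(rT) = (613.47 − 10.4511)·e^(0.0539·11/12) = 603.0189 × 1.050649 = 633.5612
Value (long) = (F − K)·e^(−rT) = (633.5612 − 576.11) × 0.951792 = 54.6816
Short position value = −(long value) = -kr 54.68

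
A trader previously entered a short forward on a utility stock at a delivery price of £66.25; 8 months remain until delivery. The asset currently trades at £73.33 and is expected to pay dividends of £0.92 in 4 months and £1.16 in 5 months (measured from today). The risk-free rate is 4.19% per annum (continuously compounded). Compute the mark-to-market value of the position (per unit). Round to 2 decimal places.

PV(remaining dividends) I = 0.92·e^(−0.0419·4/12) + 1.16·e^(−0.0419·5/12) = 2.0472
Current forward F = (S − I)·e^(rT) = (73.33 − 2.0472)·e^(0.0419·8/12) = 71.2828 × 1.028327 = 73.3020
Value (long) = (F − K)·e^(−rT) = (73.3020 − 66.25) × 0.972453 = 6.8577
Short position value = −(long value) = -£6.86

-£6.86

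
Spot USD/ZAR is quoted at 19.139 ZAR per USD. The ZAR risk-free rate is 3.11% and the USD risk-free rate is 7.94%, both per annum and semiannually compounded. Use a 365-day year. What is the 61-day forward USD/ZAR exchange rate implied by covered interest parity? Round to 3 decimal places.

By covered interest parity, F = S · (1+r_ZAR/2)^(2T) / (1+r_USD/2)^(2T)
= 19.139 × 1.005171 / 1.013098 = 19.139 × 0.992175
F = 18.989 ZAR per USD

18.989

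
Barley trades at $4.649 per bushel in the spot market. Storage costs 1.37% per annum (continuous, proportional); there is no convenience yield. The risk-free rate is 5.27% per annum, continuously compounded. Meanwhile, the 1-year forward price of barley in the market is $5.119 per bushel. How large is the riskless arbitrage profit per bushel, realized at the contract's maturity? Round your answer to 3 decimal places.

Fair forward: F* = S·e^(carry·T), with carry = (r + u) = 0.0527 + 0.0137 = 0.0664
F* = 4.649 · e^(0.0664 × 12/12) = 4.649 · e^0.066400 = 4.649 × 1.068654 = $4.9682
Market $5.119 > fair $4.9682: forward overpriced → cash-and-carry (buy spot, short the forward).
At maturity, profit = |F_mkt − F*| = |5.119 − 4.9682| = $0.151 per bushel

$0.151 per bushel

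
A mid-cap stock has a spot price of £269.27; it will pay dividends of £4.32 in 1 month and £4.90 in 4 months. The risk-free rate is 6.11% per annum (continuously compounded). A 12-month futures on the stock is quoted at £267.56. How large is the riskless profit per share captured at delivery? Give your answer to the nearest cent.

£9.00 per share

PV(dividends) I = 4.32·e^(−0.0611·1/12) + 4.90·e^(−0.0611·4/12) = 9.0993
Fair futures F* = (S − I)·e^(rT) = (269.27 − 9.0993)·e^0.061100 = 260.1707 × 1.063005 = 276.5628
Market £267.56 < fair 276.5628: forward underpriced → reverse cash-and-carry (short the stock, invest proceeds at r, pay the dividends, go long the forward).
Profit at T = |F_mkt − F*| = |267.56 − 276.5628| = £9.00 per share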